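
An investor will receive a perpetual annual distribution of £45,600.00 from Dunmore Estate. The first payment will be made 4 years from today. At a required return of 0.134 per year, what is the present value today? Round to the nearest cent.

Value at end of year 3: C / r = £45,600.00 / 0.134 = £340,298.5075
Discount to today: PV = £340,298.5075 / (1 + 0.134)^3 = £340,298.5075 / 1.458274 = £233,357.03

£233357.03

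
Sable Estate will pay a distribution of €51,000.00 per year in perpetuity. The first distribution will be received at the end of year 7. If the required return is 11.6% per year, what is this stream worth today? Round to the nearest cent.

€227576.29

Value at end of year 6: C / r = €51,000.00 / 0.116 = €439,655.1724
Discount to today: PV = €439,655.1724 / (1 + 0.116)^6 = €439,655.1724 / 1.931902 = €227,576.29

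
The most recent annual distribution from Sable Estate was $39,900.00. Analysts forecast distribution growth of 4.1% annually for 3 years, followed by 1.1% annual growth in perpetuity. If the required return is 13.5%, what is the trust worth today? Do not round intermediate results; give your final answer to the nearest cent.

D_1 = 41535.90000
D_2 = 43238.87190
D_3 = 45011.66565
Terminal value at year 3: TV = D_3×(1+g_2)/(r−g_2) = 45506.79397/0.124 = 366990.27395
P_0 = D_1/(1+r)^1 + D_2/(1+r)^2 + D_3/(1+r)^3 + TV/(1+r)^3
    = 36595.50661 + 33564.68932 + 30784.88245 + 250996.09805 = 351941.17643

$351941.18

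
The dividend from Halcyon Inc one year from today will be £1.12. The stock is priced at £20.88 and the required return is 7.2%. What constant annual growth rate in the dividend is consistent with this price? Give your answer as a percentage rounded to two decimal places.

P = D₁/(r−g) ⇒ g = r − D₁/P = 0.072 − £1.12/£20.88 = 0.018360

1.84%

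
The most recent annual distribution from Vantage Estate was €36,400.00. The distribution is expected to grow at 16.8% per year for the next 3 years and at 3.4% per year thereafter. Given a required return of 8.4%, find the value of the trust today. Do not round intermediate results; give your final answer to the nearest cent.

€1068671.92

D_1 = 42515.20000
D_2 = 49657.75360
D_3 = 58000.25620
Terminal value at year 3: TV = D_3×(1+g_2)/(r−g_2) = 59972.26492/0.05 = 1199445.29832
P_0 = D_1/(1+r)^1 + D_2/(1+r)^2 + D_3/(1+r)^3 + TV/(1+r)^3
    = 39220.66421 + 42259.90387 + 45534.65657 + 941656.69780 = 1068671.92244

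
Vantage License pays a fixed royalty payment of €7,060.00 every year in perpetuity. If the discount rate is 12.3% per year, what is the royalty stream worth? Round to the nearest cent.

Level perpetuity: PV = C / r = €7,060.00 / 0.123 = €57,398.37

€57398.37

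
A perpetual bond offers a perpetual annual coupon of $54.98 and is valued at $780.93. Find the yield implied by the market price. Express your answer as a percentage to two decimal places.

P = C/r ⇒ r = C/P = $54.98/$780.93 = 0.070403

7.04%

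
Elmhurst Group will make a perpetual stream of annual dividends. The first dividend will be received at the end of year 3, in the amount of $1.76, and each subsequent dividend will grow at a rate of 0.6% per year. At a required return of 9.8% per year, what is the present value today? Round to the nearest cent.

Value at end of year 2: C₁ / (r − g) = $1.76 / (0.098 − 0.006) = $19.1304
Discount to today: PV = $19.1304 / (1 + 0.098)^2 = $19.1304 / 1.205604 = $15.87

$15.87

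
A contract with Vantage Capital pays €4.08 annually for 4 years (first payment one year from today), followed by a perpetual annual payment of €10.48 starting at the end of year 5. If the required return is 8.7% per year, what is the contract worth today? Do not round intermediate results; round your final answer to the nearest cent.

€99.59

PV of 4-year annuity: €4.08 × [1 − (1+0.087)^−4] / 0.087 = 13.30557
Perpetuity value at year 4: €10.48 / 0.087 = 120.45977
PV of perpetuity: 120.45977 / (1+0.087)^4 = 86.28273
Total PV = 13.30557 + 86.28273 = 99.58829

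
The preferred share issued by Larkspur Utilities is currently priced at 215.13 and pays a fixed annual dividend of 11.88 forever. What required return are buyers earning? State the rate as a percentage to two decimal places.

5.52%

P = C/r ⇒ r = C/P = 11.88/215.13 = 0.055222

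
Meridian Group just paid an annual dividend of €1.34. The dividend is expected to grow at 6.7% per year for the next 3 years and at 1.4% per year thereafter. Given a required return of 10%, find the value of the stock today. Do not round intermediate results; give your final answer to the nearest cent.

€18.20

D_1 = 1.42978
D_2 = 1.52558
D_3 = 1.62779
Terminal value at year 3: TV = D_3×(1+g_2)/(r−g_2) = 1.65058/0.086 = 19.19277
P_0 = D_1/(1+r)^1 + D_2/(1+r)^2 + D_3/(1+r)^3 + TV/(1+r)^3
    = 1.29980 + 1.26081 + 1.22298 + 14.41981 = 18.20340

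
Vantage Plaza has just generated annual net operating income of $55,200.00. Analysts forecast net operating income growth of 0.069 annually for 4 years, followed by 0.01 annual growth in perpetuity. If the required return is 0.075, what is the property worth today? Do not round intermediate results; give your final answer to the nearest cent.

$1056469.85

D_1 = 59008.80000
D_2 = 63080.40720
D_3 = 67432.95530
D_4 = 72085.82921
Terminal value at year 4: TV = D_4×(1+g_2)/(r−g_2) = 72806.68750/0.065 = 1120102.88468
P_0 = D_1/(1+r)^1 + D_2/(1+r)^2 + D_3/(1+r)^3 + D_4/(1+r)^4 + TV/(1+r)^4
    = 54891.90698 + 54585.53354 + 54280.87010 + 53977.90710 + 838733.63345 = 1056469.85118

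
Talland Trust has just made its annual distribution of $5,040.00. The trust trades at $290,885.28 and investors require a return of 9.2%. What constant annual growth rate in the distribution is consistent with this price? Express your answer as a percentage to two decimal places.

P = D₀(1+g)/(r−g) ⇒ P(r−g) = D₀(1+g) ⇒ g(P+D₀) = P·r − D₀
g = (P·r − D₀)/(P + D₀) = ($290,885.28×0.092 − $5,040.00) / ($290,885.28 + $5,040.00) = 0.073402

7.34%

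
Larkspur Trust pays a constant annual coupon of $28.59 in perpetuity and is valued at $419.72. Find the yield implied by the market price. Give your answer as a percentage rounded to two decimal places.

6.81%

P = C/r ⇒ r = C/P = $28.59/$419.72 = 0.068117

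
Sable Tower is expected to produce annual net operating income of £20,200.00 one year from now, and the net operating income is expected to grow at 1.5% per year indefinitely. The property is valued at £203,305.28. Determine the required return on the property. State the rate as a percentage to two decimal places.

11.44%

P = D₁/(r − g) ⇒ r = D₁/P + g = £20,200.0000/£203,305.28 + 0.015 = 0.099358 + 0.015 = 0.114358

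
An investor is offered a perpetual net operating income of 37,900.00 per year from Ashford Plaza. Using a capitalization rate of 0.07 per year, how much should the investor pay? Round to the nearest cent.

541428.57

Level perpetuity: PV = C / r = 37,900.00 / 0.07 = 541,428.57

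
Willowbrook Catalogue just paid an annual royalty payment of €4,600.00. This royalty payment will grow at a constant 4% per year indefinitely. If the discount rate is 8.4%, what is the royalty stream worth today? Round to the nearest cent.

D₁ = D₀ × (1 + g) = €4,600.00 × 1.04 = €4,784.0000
Growing perpetuity: P = D₁ / (r − g) = €4,784.0000 / (0.084 − 0.04) = €108,727.27

€108727.27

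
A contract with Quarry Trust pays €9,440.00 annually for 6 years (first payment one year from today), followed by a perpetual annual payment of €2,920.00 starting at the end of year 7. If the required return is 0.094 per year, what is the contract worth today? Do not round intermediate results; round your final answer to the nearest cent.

PV of 6-year annuity: €9,440.00 × [1 − (1+0.094)^−6] / 0.094 = 41846.76727
Perpetuity value at year 6: €2,920.00 / 0.094 = 31063.82979
PV of perpetuity: 31063.82979 / (1+0.094)^6 = 18119.70262
Total PV = 41846.76727 + 18119.70262 = 59966.46989

€59966.47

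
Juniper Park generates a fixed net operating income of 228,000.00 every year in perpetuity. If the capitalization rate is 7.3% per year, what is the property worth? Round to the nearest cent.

Level perpetuity: PV = C / r = 228,000.00 / 0.073 = 3,123,287.67

3123287.67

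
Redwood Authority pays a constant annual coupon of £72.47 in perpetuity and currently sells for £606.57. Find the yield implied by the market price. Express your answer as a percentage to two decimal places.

P = C/r ⇒ r = C/P = £72.47/£606.57 = 0.119475

11.95%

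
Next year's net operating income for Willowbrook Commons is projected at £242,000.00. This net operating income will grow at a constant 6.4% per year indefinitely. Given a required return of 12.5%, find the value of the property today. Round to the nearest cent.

Growing perpetuity: P = D₁ / (r − g) = £242,000.0000 / (0.125 − 0.064) = £3,967,213.11

£3967213.11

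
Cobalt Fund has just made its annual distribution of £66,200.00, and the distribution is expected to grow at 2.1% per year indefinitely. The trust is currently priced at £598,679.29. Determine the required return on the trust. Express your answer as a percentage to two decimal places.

D₁ = £66,200.00 × 1.021 = £67,590.2000
P = D₁/(r − g) ⇒ r = D₁/P + g = £67,590.2000/£598,679.29 + 0.021 = 0.112899 + 0.021 = 0.133899

13.39%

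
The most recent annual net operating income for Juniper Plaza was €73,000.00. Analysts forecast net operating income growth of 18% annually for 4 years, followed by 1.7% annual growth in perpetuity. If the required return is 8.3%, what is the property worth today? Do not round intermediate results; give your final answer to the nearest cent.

D_1 = 86140.00000
D_2 = 101645.20000
D_3 = 119941.33600
D_4 = 141530.77648
Terminal value at year 4: TV = D_4×(1+g_2)/(r−g_2) = 143936.79968/0.066 = 2180860.60121
P_0 = D_1/(1+r)^1 + D_2/(1+r)^2 + D_3/(1+r)^3 + D_4/(1+r)^4 + TV/(1+r)^4
    = 79538.31948 + 86662.25022 + 94424.24309 + 102881.44676 + 1585309.56598 = 1948815.82553

€1948815.83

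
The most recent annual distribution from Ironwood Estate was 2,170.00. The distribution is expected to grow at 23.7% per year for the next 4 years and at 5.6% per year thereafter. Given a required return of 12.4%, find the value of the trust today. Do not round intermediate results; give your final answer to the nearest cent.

D_1 = 2684.29000
D_2 = 3320.46673
D_3 = 4107.41735
D_4 = 5080.87526
Terminal value at year 4: TV = D_4×(1+g_2)/(r−g_2) = 5365.40427/0.068 = 78903.00397
P_0 = D_1/(1+r)^1 + D_2/(1+r)^2 + D_3/(1+r)^3 + D_4/(1+r)^4 + TV/(1+r)^4
    = 2388.15836 + 2628.24902 + 2892.47690 + 3183.26862 + 49434.28908 = 60526.44198

60526.44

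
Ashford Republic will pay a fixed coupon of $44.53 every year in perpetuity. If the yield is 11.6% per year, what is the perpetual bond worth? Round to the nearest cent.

$383.88

Level perpetuity: PV = C / r = $44.53 / 0.116 = $383.88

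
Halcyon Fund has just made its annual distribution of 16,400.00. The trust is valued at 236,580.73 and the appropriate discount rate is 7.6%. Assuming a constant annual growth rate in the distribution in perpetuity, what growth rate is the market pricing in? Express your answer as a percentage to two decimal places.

0.62%

P = D₀(1+g)/(r−g) ⇒ P(r−g) = D₀(1+g) ⇒ g(P+D₀) = P·r − D₀
g = (P·r − D₀)/(P + D₀) = (236,580.73×0.076 − 16,400.00) / (236,580.73 + 16,400.00) = 0.006246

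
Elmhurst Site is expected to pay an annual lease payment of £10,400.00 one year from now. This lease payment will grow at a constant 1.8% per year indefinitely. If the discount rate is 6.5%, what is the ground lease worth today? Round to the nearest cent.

Growing perpetuity: P = D₁ / (r − g) = £10,400.0000 / (0.065 − 0.018) = £221,276.60

£221276.60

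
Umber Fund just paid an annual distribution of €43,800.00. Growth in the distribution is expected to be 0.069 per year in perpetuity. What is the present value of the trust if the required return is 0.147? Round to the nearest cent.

D₁ = D₀ × (1 + g) = €43,800.00 × 1.069 = €46,822.2000
Growing perpetuity: P = D₁ / (r − g) = €46,822.2000 / (0.147 − 0.069) = €600,284.62

€600284.62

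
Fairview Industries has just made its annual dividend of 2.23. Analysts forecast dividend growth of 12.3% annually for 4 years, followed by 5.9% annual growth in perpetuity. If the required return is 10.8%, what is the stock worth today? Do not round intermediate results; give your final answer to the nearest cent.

D_1 = 2.50429
D_2 = 2.81232
D_3 = 3.15823
D_4 = 3.54670
Terminal value at year 4: TV = D_4×(1+g_2)/(r−g_2) = 3.75595/0.049 = 76.65205
P_0 = D_1/(1+r)^1 + D_2/(1+r)^2 + D_3/(1+r)^3 + D_4/(1+r)^4 + TV/(1+r)^4
    = 2.26019 + 2.29079 + 2.32180 + 2.35323 + 50.85864 = 60.08465

60.08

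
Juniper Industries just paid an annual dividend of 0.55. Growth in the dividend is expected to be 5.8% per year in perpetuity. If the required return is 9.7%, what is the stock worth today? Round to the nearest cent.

D₁ = D₀ × (1 + g) = 0.55 × 1.058 = 0.5819
Growing perpetuity: P = D₁ / (r − g) = 0.5819 / (0.097 − 0.058) = 14.92

14.92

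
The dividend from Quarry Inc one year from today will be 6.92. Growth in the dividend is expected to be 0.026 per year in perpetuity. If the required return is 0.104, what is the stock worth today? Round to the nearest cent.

Growing perpetuity: P = D₁ / (r − g) = 6.9200 / (0.104 − 0.026) = 88.72

88.72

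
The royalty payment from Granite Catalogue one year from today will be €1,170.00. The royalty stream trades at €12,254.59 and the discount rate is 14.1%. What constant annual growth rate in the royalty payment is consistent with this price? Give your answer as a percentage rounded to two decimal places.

4.55%

P = D₁/(r−g) ⇒ g = r − D₁/P = 0.141 − €1,170.00/€12,254.59 = 0.045526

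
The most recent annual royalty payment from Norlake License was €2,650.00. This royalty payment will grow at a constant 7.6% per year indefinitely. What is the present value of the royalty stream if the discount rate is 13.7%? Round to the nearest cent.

D₁ = D₀ × (1 + g) = €2,650.00 × 1.076 = €2,851.4000
Growing perpetuity: P = D₁ / (r − g) = €2,851.4000 / (0.137 − 0.076) = €46,744.26

€46744.26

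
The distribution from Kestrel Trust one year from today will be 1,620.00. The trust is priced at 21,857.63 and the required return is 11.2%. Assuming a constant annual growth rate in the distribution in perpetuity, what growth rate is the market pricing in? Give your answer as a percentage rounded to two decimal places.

P = D₁/(r−g) ⇒ g = r − D₁/P = 0.112 − 1,620.00/21,857.63 = 0.037884

3.79%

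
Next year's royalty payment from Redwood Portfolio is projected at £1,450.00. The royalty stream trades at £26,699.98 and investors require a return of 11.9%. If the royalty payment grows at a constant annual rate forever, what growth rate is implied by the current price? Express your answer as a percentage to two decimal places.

P = D₁/(r−g) ⇒ g = r − D₁/P = 0.119 − £1,450.00/£26,699.98 = 0.064693

6.47%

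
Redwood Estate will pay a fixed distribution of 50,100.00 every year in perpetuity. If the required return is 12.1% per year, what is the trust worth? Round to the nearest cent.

414049.59

Level perpetuity: PV = C / r = 50,100.00 / 0.121 = 414,049.59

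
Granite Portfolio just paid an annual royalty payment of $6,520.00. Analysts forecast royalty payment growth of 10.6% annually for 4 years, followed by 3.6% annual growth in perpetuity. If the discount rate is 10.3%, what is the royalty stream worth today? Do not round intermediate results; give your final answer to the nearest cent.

D_1 = 7211.12000
D_2 = 7975.49872
D_3 = 8820.90158
D_4 = 9755.91715
Terminal value at year 4: TV = D_4×(1+g_2)/(r−g_2) = 10107.13017/0.067 = 150852.68910
P_0 = D_1/(1+r)^1 + D_2/(1+r)^2 + D_3/(1+r)^3 + D_4/(1+r)^4 + TV/(1+r)^4
    = 6537.73345 + 6555.51514 + 6573.34519 + 6591.22374 + 101918.02673 = 128175.84425

$128175.84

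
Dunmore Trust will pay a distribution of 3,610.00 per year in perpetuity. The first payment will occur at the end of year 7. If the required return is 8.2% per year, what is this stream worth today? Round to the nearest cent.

Value at end of year 6: C / r = 3,610.00 / 0.082 = 44,024.3902
Discount to today: PV = 44,024.3902 / (1 + 0.082)^6 = 44,024.3902 / 1.604588 = 27,436.57

27436.57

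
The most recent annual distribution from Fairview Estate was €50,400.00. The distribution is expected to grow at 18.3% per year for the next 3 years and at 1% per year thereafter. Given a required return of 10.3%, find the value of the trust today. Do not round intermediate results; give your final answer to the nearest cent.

D_1 = 59623.20000
D_2 = 70534.24560
D_3 = 83442.01254
Terminal value at year 3: TV = D_3×(1+g_2)/(r−g_2) = 84276.43267/0.093 = 906198.20076
P_0 = D_1/(1+r)^1 + D_2/(1+r)^2 + D_3/(1+r)^3 + TV/(1+r)^3
    = 54055.48504 + 57976.10046 + 62181.07601 + 675299.85775 = 849512.51926

€849512.52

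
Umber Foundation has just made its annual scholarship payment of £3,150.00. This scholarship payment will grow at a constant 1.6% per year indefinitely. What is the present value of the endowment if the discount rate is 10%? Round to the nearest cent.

£38100.00

D₁ = D₀ × (1 + g) = £3,150.00 × 1.016 = £3,200.4000
Growing perpetuity: P = D₁ / (r − g) = £3,200.4000 / (0.1 − 0.016) = £38,100.00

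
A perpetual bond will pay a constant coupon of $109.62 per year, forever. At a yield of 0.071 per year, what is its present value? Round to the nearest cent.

Level perpetuity: PV = C / r = $109.62 / 0.071 = $1,543.94

$1543.94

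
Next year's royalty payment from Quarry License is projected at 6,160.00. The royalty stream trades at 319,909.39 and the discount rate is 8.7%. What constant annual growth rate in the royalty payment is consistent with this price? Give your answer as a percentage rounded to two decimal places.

P = D₁/(r−g) ⇒ g = r − D₁/P = 0.087 − 6,160.00/319,909.39 = 0.067745

6.77%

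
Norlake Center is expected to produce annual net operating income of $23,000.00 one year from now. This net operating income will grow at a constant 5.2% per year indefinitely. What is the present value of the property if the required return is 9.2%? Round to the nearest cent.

$575000.00

Growing perpetuity: P = D₁ / (r − g) = $23,000.0000 / (0.092 − 0.052) = $575,000.00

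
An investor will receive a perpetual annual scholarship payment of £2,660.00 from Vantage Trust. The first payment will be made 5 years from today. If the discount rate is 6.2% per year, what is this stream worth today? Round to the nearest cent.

£33728.10

Value at end of year 4: C / r = £2,660.00 / 0.062 = £42,903.2258
Discount to today: PV = £42,903.2258 / (1 + 0.062)^4 = £42,903.2258 / 1.272032 = £33,728.10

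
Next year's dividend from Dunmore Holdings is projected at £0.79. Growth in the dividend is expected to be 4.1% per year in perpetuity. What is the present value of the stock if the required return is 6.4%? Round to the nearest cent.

£34.35

Growing perpetuity: P = D₁ / (r − g) = £0.7900 / (0.064 − 0.041) = £34.35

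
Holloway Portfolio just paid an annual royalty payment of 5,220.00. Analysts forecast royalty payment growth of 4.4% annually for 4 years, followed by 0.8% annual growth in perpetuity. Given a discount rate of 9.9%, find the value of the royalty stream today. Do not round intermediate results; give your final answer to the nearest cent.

65482.11

D_1 = 5449.68000
D_2 = 5689.46592
D_3 = 5939.80242
D_4 = 6201.15373
Terminal value at year 4: TV = D_4×(1+g_2)/(r−g_2) = 6250.76296/0.091 = 68689.70282
P_0 = D_1/(1+r)^1 + D_2/(1+r)^2 + D_3/(1+r)^3 + D_4/(1+r)^4 + TV/(1+r)^4
    = 4958.76251 + 4710.59878 + 4474.85453 + 4250.90822 + 47086.98332 = 65482.10736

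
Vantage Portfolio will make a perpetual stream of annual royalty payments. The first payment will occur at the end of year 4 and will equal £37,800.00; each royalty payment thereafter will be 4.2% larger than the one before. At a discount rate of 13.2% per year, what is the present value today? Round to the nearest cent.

Value at end of year 3: C₁ / (r − g) = £37,800.00 / (0.132 − 0.042) = £420,000.0000
Discount to today: PV = £420,000.0000 / (1 + 0.132)^3 = £420,000.0000 / 1.450572 = £289,540.96

£289540.96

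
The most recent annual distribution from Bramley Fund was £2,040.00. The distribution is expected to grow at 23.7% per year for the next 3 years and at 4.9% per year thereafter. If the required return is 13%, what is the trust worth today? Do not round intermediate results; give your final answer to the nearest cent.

£42011.18

D_1 = 2523.48000
D_2 = 3121.54476
D_3 = 3861.35087
Terminal value at year 3: TV = D_3×(1+g_2)/(r−g_2) = 4050.55706/0.081 = 50006.87729
P_0 = D_1/(1+r)^1 + D_2/(1+r)^2 + D_3/(1+r)^3 + TV/(1+r)^3
    = 2233.16814 + 2444.62743 + 2676.10985 + 34657.27442 = 42011.17984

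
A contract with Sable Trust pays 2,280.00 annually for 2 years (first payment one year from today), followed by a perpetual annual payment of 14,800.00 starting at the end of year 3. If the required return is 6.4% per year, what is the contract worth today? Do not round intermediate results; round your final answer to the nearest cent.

PV of 2-year annuity: 2,280.00 × [1 − (1+0.064)^−2] / 0.064 = 4156.82062
Perpetuity value at year 2: 14,800.00 / 0.064 = 231250.00000
PV of perpetuity: 231250.00000 / (1+0.064)^2 = 204267.12929
Total PV = 4156.82062 + 204267.12929 = 208423.94991

208423.95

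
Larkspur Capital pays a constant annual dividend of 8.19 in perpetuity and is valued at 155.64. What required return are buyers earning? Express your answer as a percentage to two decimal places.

P = C/r ⇒ r = C/P = 8.19/155.64 = 0.052621

5.26%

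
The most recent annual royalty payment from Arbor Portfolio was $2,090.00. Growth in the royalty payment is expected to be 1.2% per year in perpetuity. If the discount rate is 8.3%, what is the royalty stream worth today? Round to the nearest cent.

D₁ = D₀ × (1 + g) = $2,090.00 × 1.012 = $2,115.0800
Growing perpetuity: P = D₁ / (r − g) = $2,115.0800 / (0.083 − 0.012) = $29,789.86

$29789.86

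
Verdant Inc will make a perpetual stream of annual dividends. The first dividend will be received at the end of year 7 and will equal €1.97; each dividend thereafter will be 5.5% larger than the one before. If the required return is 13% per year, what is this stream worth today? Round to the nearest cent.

Value at end of year 6: C₁ / (r − g) = €1.97 / (0.13 − 0.055) = €26.2667
Discount to today: PV = €26.2667 / (1 + 0.13)^6 = €26.2667 / 2.081952 = €12.62

€12.62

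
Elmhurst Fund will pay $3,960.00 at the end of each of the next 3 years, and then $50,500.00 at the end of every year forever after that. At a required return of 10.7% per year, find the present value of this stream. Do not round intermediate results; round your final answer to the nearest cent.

PV of 3-year annuity: $3,960.00 × [1 − (1+0.107)^−3] / 0.107 = 9727.82692
Perpetuity value at year 3: $50,500.00 / 0.107 = 471962.61682
PV of perpetuity: 471962.61682 / (1+0.107)^3 = 347908.25836
Total PV = 9727.82692 + 347908.25836 = 357636.08528

$357636.09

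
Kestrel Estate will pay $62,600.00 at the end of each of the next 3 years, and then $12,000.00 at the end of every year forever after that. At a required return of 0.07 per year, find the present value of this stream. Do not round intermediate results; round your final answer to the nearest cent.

PV of 3-year annuity: $62,600.00 × [1 − (1+0.07)^−3] / 0.07 = 164282.18438
Perpetuity value at year 3: $12,000.00 / 0.07 = 171428.57143
PV of perpetuity: 171428.57143 / (1+0.07)^3 = 139936.77890
Total PV = 164282.18438 + 139936.77890 = 304218.96328

$304218.96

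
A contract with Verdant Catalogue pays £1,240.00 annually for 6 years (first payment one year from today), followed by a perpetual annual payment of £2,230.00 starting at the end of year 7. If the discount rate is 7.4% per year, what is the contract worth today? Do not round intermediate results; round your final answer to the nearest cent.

£25473.97

PV of 6-year annuity: £1,240.00 × [1 − (1+0.074)^−6] / 0.074 = 5838.22410
Perpetuity value at year 6: £2,230.00 / 0.074 = 30135.13514
PV of perpetuity: 30135.13514 / (1+0.074)^6 = 19635.74824
Total PV = 5838.22410 + 19635.74824 = 25473.97234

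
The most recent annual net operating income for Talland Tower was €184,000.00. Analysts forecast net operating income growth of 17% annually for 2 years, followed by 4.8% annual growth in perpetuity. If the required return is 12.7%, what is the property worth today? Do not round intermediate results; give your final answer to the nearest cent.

€3020056.83

D_1 = 215280.00000
D_2 = 251877.60000
Terminal value at year 2: TV = D_2×(1+g_2)/(r−g_2) = 263967.72480/0.079 = 3341363.60506
P_0 = D_1/(1+r)^1 + D_2/(1+r)^2 + TV/(1+r)^2
    = 191020.40816 + 198308.67573 + 2630727.74896 = 3020056.83286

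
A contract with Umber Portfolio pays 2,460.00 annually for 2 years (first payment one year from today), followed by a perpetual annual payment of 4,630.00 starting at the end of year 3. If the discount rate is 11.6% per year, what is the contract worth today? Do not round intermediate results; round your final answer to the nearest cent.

36227.01

PV of 2-year annuity: 2,460.00 × [1 − (1+0.116)^−2] / 0.116 = 4179.48125
Perpetuity value at year 2: 4,630.00 / 0.116 = 39913.79310
PV of perpetuity: 39913.79310 / (1+0.116)^2 = 32047.53368
Total PV = 4179.48125 + 32047.53368 = 36227.01493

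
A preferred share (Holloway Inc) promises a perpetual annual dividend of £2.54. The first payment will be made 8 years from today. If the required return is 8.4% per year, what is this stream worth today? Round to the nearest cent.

Value at end of year 7: C / r = £2.54 / 0.084 = £30.2381
Discount to today: PV = £30.2381 / (1 + 0.084)^7 = £30.2381 / 1.758754 = £17.19

£17.19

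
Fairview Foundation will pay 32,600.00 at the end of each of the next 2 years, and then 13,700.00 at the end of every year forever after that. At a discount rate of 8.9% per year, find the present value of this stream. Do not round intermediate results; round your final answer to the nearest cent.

PV of 2-year annuity: 32,600.00 × [1 − (1+0.089)^−2] / 0.089 = 57424.90436
Perpetuity value at year 2: 13,700.00 / 0.089 = 153932.58427
PV of perpetuity: 153932.58427 / (1+0.089)^2 = 129800.03244
Total PV = 57424.90436 + 129800.03244 = 187224.93680

187224.94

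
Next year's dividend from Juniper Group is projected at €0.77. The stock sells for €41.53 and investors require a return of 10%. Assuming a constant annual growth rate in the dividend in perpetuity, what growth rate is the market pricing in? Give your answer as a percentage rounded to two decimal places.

P = D₁/(r−g) ⇒ g = r − D₁/P = 0.1 − €0.77/€41.53 = 0.081459

8.15%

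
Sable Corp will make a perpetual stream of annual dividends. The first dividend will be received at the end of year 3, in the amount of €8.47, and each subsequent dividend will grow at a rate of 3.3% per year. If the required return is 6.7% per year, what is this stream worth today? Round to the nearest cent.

€218.81

Value at end of year 2: C₁ / (r − g) = €8.47 / (0.067 − 0.033) = €249.1176
Discount to today: PV = €249.1176 / (1 + 0.067)^2 = €249.1176 / 1.138489 = €218.81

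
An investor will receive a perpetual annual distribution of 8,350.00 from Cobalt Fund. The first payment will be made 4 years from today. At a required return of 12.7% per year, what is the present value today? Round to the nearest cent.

45931.54

Value at end of year 3: C / r = 8,350.00 / 0.127 = 65,748.0315
Discount to today: PV = 65,748.0315 / (1 + 0.127)^3 = 65,748.0315 / 1.431435 = 45,931.54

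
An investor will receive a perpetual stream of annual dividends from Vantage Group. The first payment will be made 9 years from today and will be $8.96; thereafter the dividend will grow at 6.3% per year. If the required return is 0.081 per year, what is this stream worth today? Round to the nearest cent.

$266.95

Value at end of year 8: C₁ / (r − g) = $8.96 / (0.081 − 0.063) = $497.7778
Discount to today: PV = $497.7778 / (1 + 0.081)^8 = $497.7778 / 1.864685 = $266.95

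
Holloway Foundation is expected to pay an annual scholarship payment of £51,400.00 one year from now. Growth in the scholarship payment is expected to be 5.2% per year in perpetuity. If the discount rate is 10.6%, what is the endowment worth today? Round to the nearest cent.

Growing perpetuity: P = D₁ / (r − g) = £51,400.0000 / (0.106 − 0.052) = £951,851.85

£951851.85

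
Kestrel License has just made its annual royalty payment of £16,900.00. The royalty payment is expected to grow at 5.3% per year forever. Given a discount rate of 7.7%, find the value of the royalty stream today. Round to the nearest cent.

D₁ = D₀ × (1 + g) = £16,900.00 × 1.053 = £17,795.7000
Growing perpetuity: P = D₁ / (r − g) = £17,795.7000 / (0.077 − 0.053) = £741,487.50

£741487.50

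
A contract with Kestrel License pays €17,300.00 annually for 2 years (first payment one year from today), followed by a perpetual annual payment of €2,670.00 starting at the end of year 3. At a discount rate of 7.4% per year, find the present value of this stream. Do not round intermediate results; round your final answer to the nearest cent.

€62386.46

PV of 2-year annuity: €17,300.00 × [1 − (1+0.074)^−2] / 0.074 = 31106.15219
Perpetuity value at year 2: €2,670.00 / 0.074 = 36081.08108
PV of perpetuity: 36081.08108 / (1+0.074)^2 = 31280.30499
Total PV = 31106.15219 + 31280.30499 = 62386.45718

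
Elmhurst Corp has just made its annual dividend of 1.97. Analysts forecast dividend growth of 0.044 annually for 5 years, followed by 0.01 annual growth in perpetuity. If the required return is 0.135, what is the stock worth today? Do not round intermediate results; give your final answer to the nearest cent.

D_1 = 2.05668
D_2 = 2.14717
D_3 = 2.24165
D_4 = 2.34028
D_5 = 2.44325
Terminal value at year 5: TV = D_5×(1+g_2)/(r−g_2) = 2.46769/0.125 = 19.74150
P_0 = D_1/(1+r)^1 + D_2/(1+r)^2 + D_3/(1+r)^3 + D_4/(1+r)^4 + D_5/(1+r)^5 + TV/(1+r)^5
    = 1.81205 + 1.66677 + 1.53313 + 1.41021 + 1.29715 + 10.48095 = 18.20027

18.20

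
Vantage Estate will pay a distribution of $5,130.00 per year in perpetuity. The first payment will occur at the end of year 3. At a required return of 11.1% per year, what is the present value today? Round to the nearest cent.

$37442.62

Value at end of year 2: C / r = $5,130.00 / 0.111 = $46,216.2162
Discount to today: PV = $46,216.2162 / (1 + 0.111)^2 = $46,216.2162 / 1.234321 = $37,442.62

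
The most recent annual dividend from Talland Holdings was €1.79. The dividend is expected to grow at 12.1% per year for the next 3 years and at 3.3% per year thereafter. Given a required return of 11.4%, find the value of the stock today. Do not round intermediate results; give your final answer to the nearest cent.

€28.70

D_1 = 2.00659
D_2 = 2.24939
D_3 = 2.52156
Terminal value at year 3: TV = D_3×(1+g_2)/(r−g_2) = 2.60477/0.081 = 32.15771
P_0 = D_1/(1+r)^1 + D_2/(1+r)^2 + D_3/(1+r)^3 + TV/(1+r)^3
    = 1.80125 + 1.81257 + 1.82396 + 23.26107 = 28.69883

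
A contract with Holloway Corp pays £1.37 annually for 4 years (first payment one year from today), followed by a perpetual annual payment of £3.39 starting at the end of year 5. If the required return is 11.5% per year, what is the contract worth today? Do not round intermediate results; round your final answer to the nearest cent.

PV of 4-year annuity: £1.37 × [1 − (1+0.115)^−4] / 0.115 = 4.20537
Perpetuity value at year 4: £3.39 / 0.115 = 29.47826
PV of perpetuity: 29.47826 / (1+0.115)^4 = 19.07227
Total PV = 4.20537 + 19.07227 = 23.27764

£23.28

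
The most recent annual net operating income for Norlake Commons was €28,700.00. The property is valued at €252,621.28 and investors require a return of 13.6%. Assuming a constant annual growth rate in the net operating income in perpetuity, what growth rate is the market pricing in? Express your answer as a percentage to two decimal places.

P = D₀(1+g)/(r−g) ⇒ P(r−g) = D₀(1+g) ⇒ g(P+D₀) = P·r − D₀
g = (P·r − D₀)/(P + D₀) = (€252,621.28×0.136 − €28,700.00) / (€252,621.28 + €28,700.00) = 0.020107

2.01%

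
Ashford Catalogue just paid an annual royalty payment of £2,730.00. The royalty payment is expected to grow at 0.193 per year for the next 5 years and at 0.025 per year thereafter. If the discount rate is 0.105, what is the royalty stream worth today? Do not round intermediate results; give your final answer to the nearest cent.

£68587.08

D_1 = 3256.89000
D_2 = 3885.46977
D_3 = 4635.36544
D_4 = 5529.99096
D_5 = 6597.27922
Terminal value at year 5: TV = D_5×(1+g_2)/(r−g_2) = 6762.21120/0.08 = 84527.64002
P_0 = D_1/(1+r)^1 + D_2/(1+r)^2 + D_3/(1+r)^3 + D_4/(1+r)^4 + D_5/(1+r)^5 + TV/(1+r)^5
    = 2947.41176 + 3182.13777 + 3435.55689 + 3709.15780 + 4004.54774 + 51308.26790 = 68587.07985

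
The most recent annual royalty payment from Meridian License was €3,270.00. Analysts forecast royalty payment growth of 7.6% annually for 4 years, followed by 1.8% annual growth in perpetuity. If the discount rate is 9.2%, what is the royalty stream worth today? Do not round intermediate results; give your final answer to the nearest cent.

€55013.36

D_1 = 3518.52000
D_2 = 3785.92752
D_3 = 4073.65801
D_4 = 4383.25602
Terminal value at year 4: TV = D_4×(1+g_2)/(r−g_2) = 4462.15463/0.074 = 60299.38688
P_0 = D_1/(1+r)^1 + D_2/(1+r)^2 + D_3/(1+r)^3 + D_4/(1+r)^4 + TV/(1+r)^4
    = 3222.08791 + 3174.87783 + 3128.35948 + 3082.52271 + 42405.51508 = 55013.36301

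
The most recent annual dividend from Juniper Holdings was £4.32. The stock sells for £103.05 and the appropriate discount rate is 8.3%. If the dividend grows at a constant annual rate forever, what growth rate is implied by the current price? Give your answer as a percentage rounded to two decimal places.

3.94%

P = D₀(1+g)/(r−g) ⇒ P(r−g) = D₀(1+g) ⇒ g(P+D₀) = P·r − D₀
g = (P·r − D₀)/(P + D₀) = (£103.05×0.083 − £4.32) / (£103.05 + £4.32) = 0.039426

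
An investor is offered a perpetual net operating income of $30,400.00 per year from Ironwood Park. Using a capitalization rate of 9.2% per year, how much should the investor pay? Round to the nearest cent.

$330434.78

Level perpetuity: PV = C / r = $30,400.00 / 0.092 = $330,434.78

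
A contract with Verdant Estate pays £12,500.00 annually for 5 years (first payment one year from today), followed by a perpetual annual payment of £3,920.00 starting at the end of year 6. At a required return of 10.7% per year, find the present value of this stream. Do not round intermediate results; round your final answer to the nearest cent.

PV of 5-year annuity: £12,500.00 × [1 − (1+0.107)^−5] / 0.107 = 46549.48869
Perpetuity value at year 5: £3,920.00 / 0.107 = 36635.51402
PV of perpetuity: 36635.51402 / (1+0.107)^5 = 22037.59436
Total PV = 46549.48869 + 22037.59436 = 68587.08306

£68587.08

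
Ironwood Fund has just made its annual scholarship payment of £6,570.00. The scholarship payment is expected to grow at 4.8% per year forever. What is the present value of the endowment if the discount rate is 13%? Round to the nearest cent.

D₁ = D₀ × (1 + g) = £6,570.00 × 1.048 = £6,885.3600
Growing perpetuity: P = D₁ / (r − g) = £6,885.3600 / (0.13 − 0.048) = £83,967.80

£83967.80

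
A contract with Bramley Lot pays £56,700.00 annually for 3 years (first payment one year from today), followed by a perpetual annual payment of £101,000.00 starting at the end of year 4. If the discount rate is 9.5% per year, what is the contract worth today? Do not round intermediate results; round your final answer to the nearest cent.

PV of 3-year annuity: £56,700.00 × [1 − (1+0.095)^−3] / 0.095 = 142255.01713
Perpetuity value at year 3: £101,000.00 / 0.095 = 1063157.89474
PV of perpetuity: 1063157.89474 / (1+0.095)^3 = 809758.30513
Total PV = 142255.01713 + 809758.30513 = 952013.32227

£952013.32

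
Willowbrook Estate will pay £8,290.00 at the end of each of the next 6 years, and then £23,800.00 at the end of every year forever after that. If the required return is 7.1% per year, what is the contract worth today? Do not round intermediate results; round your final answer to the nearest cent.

£261509.91

PV of 6-year annuity: £8,290.00 × [1 − (1+0.071)^−6] / 0.071 = 39392.92207
Perpetuity value at year 6: £23,800.00 / 0.071 = 335211.26761
PV of perpetuity: 335211.26761 / (1+0.071)^6 = 222116.99195
Total PV = 39392.92207 + 222116.99195 = 261509.91402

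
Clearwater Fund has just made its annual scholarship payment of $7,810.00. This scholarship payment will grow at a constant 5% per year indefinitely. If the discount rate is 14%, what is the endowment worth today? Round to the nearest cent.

$91116.67

D₁ = D₀ × (1 + g) = $7,810.00 × 1.05 = $8,200.5000
Growing perpetuity: P = D₁ / (r − g) = $8,200.5000 / (0.14 − 0.05) = $91,116.67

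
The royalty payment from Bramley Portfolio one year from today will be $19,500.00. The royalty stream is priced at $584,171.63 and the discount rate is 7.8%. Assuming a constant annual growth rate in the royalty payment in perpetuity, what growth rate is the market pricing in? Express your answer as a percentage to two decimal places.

4.46%

P = D₁/(r−g) ⇒ g = r − D₁/P = 0.078 − $19,500.00/$584,171.63 = 0.044619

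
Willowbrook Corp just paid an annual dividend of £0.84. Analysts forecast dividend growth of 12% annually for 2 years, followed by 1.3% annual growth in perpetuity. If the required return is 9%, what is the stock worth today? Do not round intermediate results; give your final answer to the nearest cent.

£13.42

D_1 = 0.94080
D_2 = 1.05370
Terminal value at year 2: TV = D_2×(1+g_2)/(r−g_2) = 1.06739/0.077 = 13.86226
P_0 = D_1/(1+r)^1 + D_2/(1+r)^2 + TV/(1+r)^2
    = 0.86312 + 0.88687 + 11.66759 = 13.41758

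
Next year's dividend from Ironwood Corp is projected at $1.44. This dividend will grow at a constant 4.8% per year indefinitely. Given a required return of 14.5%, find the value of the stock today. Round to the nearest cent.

Growing perpetuity: P = D₁ / (r − g) = $1.4400 / (0.145 − 0.048) = $14.85

$14.85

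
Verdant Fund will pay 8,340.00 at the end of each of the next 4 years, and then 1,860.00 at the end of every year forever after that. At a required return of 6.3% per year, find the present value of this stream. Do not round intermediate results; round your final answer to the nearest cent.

51824.30

PV of 4-year annuity: 8,340.00 × [1 − (1+0.063)^−4] / 0.063 = 28701.56006
Perpetuity value at year 4: 1,860.00 / 0.063 = 29523.80952
PV of perpetuity: 29523.80952 / (1+0.063)^4 = 23122.74217
Total PV = 28701.56006 + 23122.74217 = 51824.30223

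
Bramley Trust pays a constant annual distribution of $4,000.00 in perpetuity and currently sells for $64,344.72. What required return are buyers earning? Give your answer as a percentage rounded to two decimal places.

P = C/r ⇒ r = C/P = $4,000.00/$64,344.72 = 0.062165

6.22%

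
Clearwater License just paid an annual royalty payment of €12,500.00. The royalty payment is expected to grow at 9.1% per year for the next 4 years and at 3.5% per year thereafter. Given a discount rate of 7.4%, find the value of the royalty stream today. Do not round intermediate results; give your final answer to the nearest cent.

€405248.33

D_1 = 13637.50000
D_2 = 14878.51250
D_3 = 16232.45714
D_4 = 17709.61074
Terminal value at year 4: TV = D_4×(1+g_2)/(r−g_2) = 18329.44711/0.039 = 469985.82341
P_0 = D_1/(1+r)^1 + D_2/(1+r)^2 + D_3/(1+r)^3 + D_4/(1+r)^4 + TV/(1+r)^4
    = 12697.85847 + 12898.84878 + 13103.02051 + 13310.42400 + 353238.17529 = 405248.32704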